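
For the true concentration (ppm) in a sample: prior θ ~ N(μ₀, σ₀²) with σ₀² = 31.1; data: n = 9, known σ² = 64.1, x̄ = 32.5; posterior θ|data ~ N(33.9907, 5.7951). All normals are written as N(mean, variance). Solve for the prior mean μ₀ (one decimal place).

The posterior mean is a precision-weighted average: μ_n = (τ₀μ₀ + τ_data·x̄)/(τ₀+τ_data), with τ₀=1/σ₀² and τ_data=n/σ².
Here τ₀ = 1/31.1 = 0.032154 and τ_data = 9/64.1 = 0.140406, so τ_n = 0.172560.
Rearranging for μ₀: μ₀ = (μ_n·τ_n − τ_data·x̄)/τ₀ = (33.9907·0.172560 − 0.140406·32.5) / 0.032154 = 1.302240/0.032154 ≈ 40.5.

μ₀ = 40.5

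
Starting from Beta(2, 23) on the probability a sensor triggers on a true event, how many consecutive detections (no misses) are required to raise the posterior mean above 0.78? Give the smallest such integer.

After k detections and 0 misses the posterior is Beta(2+k, 23), with mean (2+k)/(2+23+k).
Set (2+k)/(25+k) > 0.78 and solve: k > (0.78·25 − 2)/(1 − 0.78) = 79.545.
The smallest integer exceeding 79.545 is 80, and checking k=80: (82)/(105) = 0.7810 > 0.78.

k = 80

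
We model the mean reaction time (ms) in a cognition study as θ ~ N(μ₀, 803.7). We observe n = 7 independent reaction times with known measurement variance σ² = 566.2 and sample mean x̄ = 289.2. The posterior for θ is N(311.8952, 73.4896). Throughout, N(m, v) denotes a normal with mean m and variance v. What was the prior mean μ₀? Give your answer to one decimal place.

With known observation variance, the Normal–Normal posterior has precision τ_n = τ₀ + n/σ² and mean μ_n = (τ₀μ₀ + (n/σ²)x̄)/τ_n.
Here τ₀ = 1/803.7 = 0.001244 and τ_data = 7/566.2 = 0.012363, so τ_n = 0.013607.
Rearranging for μ₀: μ₀ = (μ_n·τ_n − τ_data·x̄)/τ₀ = (311.8952·0.013607 − 0.012363·289.2) / 0.001244 = 0.668578/0.001244 ≈ 537.4.

μ₀ = 537.4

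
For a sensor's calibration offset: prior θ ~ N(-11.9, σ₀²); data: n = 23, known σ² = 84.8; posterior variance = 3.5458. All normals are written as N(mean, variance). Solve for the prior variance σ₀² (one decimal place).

σ₀² = 92.6

Posterior precision equals prior precision plus data precision: 1/σ_n² = 1/σ₀² + n/σ².
So 1/σ₀² = 1/3.5458 − 23/84.8 = 0.282024 − 0.271226 = 0.010798.
Hence σ₀² = 1/0.010798 ≈ 92.6.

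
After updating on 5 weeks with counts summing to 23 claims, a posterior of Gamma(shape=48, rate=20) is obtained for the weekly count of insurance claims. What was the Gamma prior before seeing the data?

Gamma(shape=25, rate=15)

A Gamma(α, β) prior (rate parametrization) on a Poisson rate with n observations summing to S gives posterior Gamma(α+S, β+n).
So α = 48 − 23 = 25 and β = 20 − 5 = 15.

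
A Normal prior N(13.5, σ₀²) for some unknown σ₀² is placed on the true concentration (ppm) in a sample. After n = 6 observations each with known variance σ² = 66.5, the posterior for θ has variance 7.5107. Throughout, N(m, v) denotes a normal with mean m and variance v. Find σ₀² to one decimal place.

σ₀² = 23.3

For the Normal–Normal model with known σ², precisions add: τ_n = τ₀ + n/σ².
So 1/σ₀² = 1/7.5107 − 6/66.5 = 0.133143 − 0.090226 = 0.042917.
Hence σ₀² = 1/0.042917 ≈ 23.3.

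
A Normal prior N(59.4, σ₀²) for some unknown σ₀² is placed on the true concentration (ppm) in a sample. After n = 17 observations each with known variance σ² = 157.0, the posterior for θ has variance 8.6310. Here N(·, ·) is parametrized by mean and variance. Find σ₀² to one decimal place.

σ₀² = 131.9

Posterior precision equals prior precision plus data precision: 1/σ_n² = 1/σ₀² + n/σ².
So 1/σ₀² = 1/8.6310 − 17/157.0 = 0.115861 − 0.108280 = 0.007581.
Hence σ₀² = 1/0.007581 ≈ 131.9.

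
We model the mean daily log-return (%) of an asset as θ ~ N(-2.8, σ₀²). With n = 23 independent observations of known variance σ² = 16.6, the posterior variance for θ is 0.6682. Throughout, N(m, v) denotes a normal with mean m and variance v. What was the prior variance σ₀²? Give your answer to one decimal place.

σ₀² = 9.0

Posterior precision equals prior precision plus data precision: 1/σ_n² = 1/σ₀² + n/σ².
So 1/σ₀² = 1/0.6682 − 23/16.6 = 1.496558 − 1.385542 = 0.111016.
Hence σ₀² = 1/0.111016 ≈ 9.0.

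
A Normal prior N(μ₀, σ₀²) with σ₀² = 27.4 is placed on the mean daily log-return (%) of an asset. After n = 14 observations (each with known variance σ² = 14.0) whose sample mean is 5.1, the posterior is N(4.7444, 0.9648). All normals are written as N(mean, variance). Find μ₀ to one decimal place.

μ₀ = -5.0

With known observation variance, the Normal–Normal posterior has precision τ_n = τ₀ + n/σ² and mean μ_n = (τ₀μ₀ + (n/σ²)x̄)/τ_n.
Here τ₀ = 1/27.4 = 0.036496 and τ_data = 14/14.0 = 1.000000, so τ_n = 1.036496.
Rearranging for μ₀: μ₀ = (μ_n·τ_n − τ_data·x̄)/τ₀ = (4.7444·1.036496 − 1.000000·5.1) / 0.036496 = -0.182448/0.036496 ≈ -5.0.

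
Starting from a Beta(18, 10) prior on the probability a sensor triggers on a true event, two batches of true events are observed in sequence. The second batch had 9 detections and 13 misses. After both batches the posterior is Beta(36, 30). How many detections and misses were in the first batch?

9 detections and 7 misses

Sequential conjugate updates are equivalent to a single update on the pooled data, so total successes = posterior α − prior α and total failures = posterior β − prior β.
Total across both batches: 36−18=18 detections, 30−10=20 misses.
Subtract the second batch: 18−9=9 detections and 20−13=7 misses.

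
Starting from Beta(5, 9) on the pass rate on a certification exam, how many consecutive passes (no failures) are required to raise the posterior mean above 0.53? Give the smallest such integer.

After k passes and 0 failures the posterior is Beta(5+k, 9), with mean (5+k)/(5+9+k).
Set (5+k)/(14+k) > 0.53 and solve: k > (0.53·14 − 5)/(1 − 0.53) = 5.149.
The smallest integer exceeding 5.149 is 6, and checking k=6: (11)/(20) = 0.5500 > 0.53.

k = 6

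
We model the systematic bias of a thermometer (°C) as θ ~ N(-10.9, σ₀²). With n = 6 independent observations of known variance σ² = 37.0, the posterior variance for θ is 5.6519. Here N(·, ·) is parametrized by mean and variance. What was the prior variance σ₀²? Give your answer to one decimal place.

For the Normal–Normal model with known σ², precisions add: τ_n = τ₀ + n/σ².
So 1/σ₀² = 1/5.6519 − 6/37.0 = 0.176932 − 0.162162 = 0.014770.
Hence σ₀² = 1/0.014770 ≈ 67.7.

σ₀² = 67.7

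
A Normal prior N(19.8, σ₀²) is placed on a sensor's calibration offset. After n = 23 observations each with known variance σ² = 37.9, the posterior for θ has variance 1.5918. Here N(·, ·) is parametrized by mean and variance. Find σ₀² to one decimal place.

σ₀² = 46.8

For the Normal–Normal model with known σ², precisions add: τ_n = τ₀ + n/σ².
So 1/σ₀² = 1/1.5918 − 23/37.9 = 0.628220 − 0.606860 = 0.021360.
Hence σ₀² = 1/0.021360 ≈ 46.8.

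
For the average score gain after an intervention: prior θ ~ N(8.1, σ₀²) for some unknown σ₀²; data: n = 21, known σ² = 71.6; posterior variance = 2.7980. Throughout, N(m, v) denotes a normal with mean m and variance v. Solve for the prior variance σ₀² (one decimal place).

Posterior precision equals prior precision plus data precision: 1/σ_n² = 1/σ₀² + n/σ².
So 1/σ₀² = 1/2.7980 − 21/71.6 = 0.357398 − 0.293296 = 0.064102.
Hence σ₀² = 1/0.064102 ≈ 15.6.

σ₀² = 15.6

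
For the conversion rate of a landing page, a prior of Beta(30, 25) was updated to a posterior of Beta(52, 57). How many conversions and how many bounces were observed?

22 conversions and 32 bounces

Beta is conjugate to the binomial likelihood: posterior = Beta(α+s, β+f).
So s = 52 − 30 = 22 and f = 57 − 25 = 32.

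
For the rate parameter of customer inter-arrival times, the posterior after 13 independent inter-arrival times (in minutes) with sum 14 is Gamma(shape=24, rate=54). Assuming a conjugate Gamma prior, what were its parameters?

For an exponential likelihood with a Gamma(α, β) prior on the rate, n observations with total T give posterior Gamma(α+n, β+T).
So α = 24 − 13 = 11 and β = 54 − 14 = 40.

Gamma(shape=11, rate=40)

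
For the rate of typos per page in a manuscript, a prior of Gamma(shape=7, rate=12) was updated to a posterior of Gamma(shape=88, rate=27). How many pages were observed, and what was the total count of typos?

n = 15 pages with total 81 typos

A Gamma(α, β) prior (rate parametrization) on a Poisson rate with n observations summing to S gives posterior Gamma(α+S, β+n).
Matching: Σxᵢ = 88 − 7 = 81 and n = 27 − 12 = 15.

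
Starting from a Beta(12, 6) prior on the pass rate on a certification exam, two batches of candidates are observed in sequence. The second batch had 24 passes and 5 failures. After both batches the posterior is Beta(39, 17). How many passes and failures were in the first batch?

3 passes and 6 failures

Sequential conjugate updates are equivalent to a single update on the pooled data, so total successes = posterior α − prior α and total failures = posterior β − prior β.
Total across both batches: 39−12=27 passes, 17−6=11 failures.
Subtract the second batch: 27−24=3 passes and 11−5=6 failures.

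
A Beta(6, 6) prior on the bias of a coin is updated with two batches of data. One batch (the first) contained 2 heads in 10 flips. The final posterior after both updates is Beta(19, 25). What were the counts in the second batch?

11 heads and 11 tails

Sequential conjugate updates are equivalent to a single update on the pooled data, so total successes = posterior α − prior α and total failures = posterior β − prior β.
Total across both batches: 19−6=13 heads, 25−6=19 tails.
Subtract the first batch: 13−2=11 heads and 19−8=11 tails.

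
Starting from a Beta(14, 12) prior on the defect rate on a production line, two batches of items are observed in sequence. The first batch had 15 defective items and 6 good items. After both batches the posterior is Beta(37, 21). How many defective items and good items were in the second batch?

8 defective items and 3 good items

Because Beta–binomial updating is additive in the counts, the combined data contributed (α_post−α_prior, β_post−β_prior) successes and failures.
Total across both batches: 37−14=23 defective items, 21−12=9 good items.
Subtract the first batch: 23−15=8 defective items and 9−6=3 good items.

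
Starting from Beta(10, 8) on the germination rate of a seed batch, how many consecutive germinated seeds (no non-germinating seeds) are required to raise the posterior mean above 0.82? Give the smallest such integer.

After k germinated seeds and 0 non-germinating seeds the posterior is Beta(10+k, 8), with mean (10+k)/(10+8+k).
Set (10+k)/(18+k) > 0.82 and solve: k > (0.82·18 − 10)/(1 − 0.82) = 26.444.
The smallest integer exceeding 26.444 is 27, and checking k=27: (37)/(45) = 0.8222 > 0.82.

k = 27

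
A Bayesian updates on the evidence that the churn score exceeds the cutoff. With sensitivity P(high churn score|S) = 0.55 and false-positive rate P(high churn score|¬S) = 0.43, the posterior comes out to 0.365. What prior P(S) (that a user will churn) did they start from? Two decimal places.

P(S) = 0.31

In odds form, posterior odds = prior odds × likelihood ratio, so prior odds = posterior odds ÷ LR.
Posterior odds = 0.365/(1−0.365) = 0.5748. LR = 0.55/0.43 = 1.2791.
Prior odds = 0.5748/1.2791 = 0.4494, so P(S) = 0.4494/(1+0.4494) ≈ 0.31.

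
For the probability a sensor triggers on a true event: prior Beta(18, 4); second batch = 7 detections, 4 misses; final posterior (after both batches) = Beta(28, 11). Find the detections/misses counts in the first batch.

3 detections and 3 misses

Because Beta–binomial updating is additive in the counts, the combined data contributed (α_post−α_prior, β_post−β_prior) successes and failures.
Total across both batches: 28−18=10 detections, 11−4=7 misses.
Subtract the second batch: 10−7=3 detections and 7−4=3 misses.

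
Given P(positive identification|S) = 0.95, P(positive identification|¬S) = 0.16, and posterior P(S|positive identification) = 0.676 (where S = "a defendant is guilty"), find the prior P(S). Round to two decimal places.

In odds form, posterior odds = prior odds × likelihood ratio, so prior odds = posterior odds ÷ LR.
Posterior odds = 0.676/(1−0.676) = 2.0864. LR = 0.95/0.16 = 5.9375.
Prior odds = 2.0864/5.9375 = 0.3514, so P(S) = 0.3514/(1+0.3514) ≈ 0.26.

P(S) = 0.26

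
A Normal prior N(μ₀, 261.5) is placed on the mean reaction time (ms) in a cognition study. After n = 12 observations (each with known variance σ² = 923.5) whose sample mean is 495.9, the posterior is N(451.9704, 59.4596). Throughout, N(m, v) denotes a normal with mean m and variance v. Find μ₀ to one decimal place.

With known observation variance, the Normal–Normal posterior has precision τ_n = τ₀ + n/σ² and mean μ_n = (τ₀μ₀ + (n/σ²)x̄)/τ_n.
Here τ₀ = 1/261.5 = 0.003824 and τ_data = 12/923.5 = 0.012994, so τ_n = 0.016818.
Rearranging for μ₀: μ₀ = (μ_n·τ_n − τ_data·x̄)/τ₀ = (451.9704·0.016818 − 0.012994·495.9) / 0.003824 = 1.157514/0.003824 ≈ 302.7.

μ₀ = 302.7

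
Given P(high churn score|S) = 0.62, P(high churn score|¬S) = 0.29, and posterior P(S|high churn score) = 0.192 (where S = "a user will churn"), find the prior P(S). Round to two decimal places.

P(S) = 0.10

Bayes' rule in odds form gives O(S|E) = O(S)·[P(E|S)/P(E|¬S)], hence O(S) = O(S|E)/LR.
Posterior odds = 0.192/(1−0.192) = 0.2376. LR = 0.62/0.29 = 2.1379.
Prior odds = 0.2376/2.1379 = 0.1111, so P(S) = 0.1111/(1+0.1111) ≈ 0.10.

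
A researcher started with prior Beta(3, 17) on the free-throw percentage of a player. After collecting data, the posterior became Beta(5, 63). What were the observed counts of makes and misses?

A Beta(α, β) prior with s successes and f failures in binomial data gives a Beta(α+s, β+f) posterior.
So s = 5 − 3 = 2 and f = 63 − 17 = 46.

2 makes and 46 misses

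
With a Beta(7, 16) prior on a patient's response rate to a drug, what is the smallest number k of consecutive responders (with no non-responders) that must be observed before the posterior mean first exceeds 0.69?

k = 29

After k responders and 0 non-responders the posterior is Beta(7+k, 16), with mean (7+k)/(7+16+k).
Set (7+k)/(23+k) > 0.69 and solve: k > (0.69·23 − 7)/(1 − 0.69) = 28.613.
The smallest integer exceeding 28.613 is 29, and checking k=29: (36)/(52) = 0.6923 > 0.69.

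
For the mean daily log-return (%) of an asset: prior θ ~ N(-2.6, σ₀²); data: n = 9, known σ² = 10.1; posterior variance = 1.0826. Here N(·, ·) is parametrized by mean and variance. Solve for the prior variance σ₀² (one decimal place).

σ₀² = 30.7

Posterior precision equals prior precision plus data precision: 1/σ_n² = 1/σ₀² + n/σ².
So 1/σ₀² = 1/1.0826 − 9/10.1 = 0.923702 − 0.891089 = 0.032613.
Hence σ₀² = 1/0.032613 ≈ 30.7.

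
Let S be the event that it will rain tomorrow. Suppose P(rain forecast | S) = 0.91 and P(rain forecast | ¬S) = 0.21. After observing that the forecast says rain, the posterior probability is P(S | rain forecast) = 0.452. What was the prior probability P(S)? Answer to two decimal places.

Bayes' rule in odds form gives O(S|E) = O(S)·[P(E|S)/P(E|¬S)], hence O(S) = O(S|E)/LR.
Posterior odds = 0.452/(1−0.452) = 0.8248. LR = 0.91/0.21 = 4.3333.
Prior odds = 0.8248/4.3333 = 0.1903, so P(S) = 0.1903/(1+0.1903) ≈ 0.16.

P(S) = 0.16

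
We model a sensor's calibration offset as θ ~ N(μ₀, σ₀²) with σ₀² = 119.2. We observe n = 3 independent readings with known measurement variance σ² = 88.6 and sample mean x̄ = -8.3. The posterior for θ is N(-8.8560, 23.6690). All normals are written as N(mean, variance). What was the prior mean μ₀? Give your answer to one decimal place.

With known observation variance, the Normal–Normal posterior has precision τ_n = τ₀ + n/σ² and mean μ_n = (τ₀μ₀ + (n/σ²)x̄)/τ_n.
Here τ₀ = 1/119.2 = 0.008389 and τ_data = 3/88.6 = 0.033860, so τ_n = 0.042249.
Rearranging for μ₀: μ₀ = (μ_n·τ_n − τ_data·x̄)/τ₀ = (-8.8560·0.042249 − 0.033860·-8.3) / 0.008389 = -0.093119/0.008389 ≈ -11.1.

μ₀ = -11.1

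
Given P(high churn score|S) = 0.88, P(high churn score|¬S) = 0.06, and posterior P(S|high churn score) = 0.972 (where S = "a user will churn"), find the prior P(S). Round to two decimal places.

P(S) = 0.70

In odds form, posterior odds = prior odds × likelihood ratio, so prior odds = posterior odds ÷ LR.
Posterior odds = 0.972/(1−0.972) = 34.7143. LR = 0.88/0.06 = 14.6667.
Prior odds = 34.7143/14.6667 = 2.3669, so P(S) = 2.3669/(1+2.3669) ≈ 0.70.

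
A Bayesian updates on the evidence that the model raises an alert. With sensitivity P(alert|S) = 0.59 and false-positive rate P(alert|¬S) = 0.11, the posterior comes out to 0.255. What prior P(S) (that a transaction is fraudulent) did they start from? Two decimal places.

Bayes' rule in odds form gives O(S|E) = O(S)·[P(E|S)/P(E|¬S)], hence O(S) = O(S|E)/LR.
Posterior odds = 0.255/(1−0.255) = 0.3423. LR = 0.59/0.11 = 5.3636.
Prior odds = 0.3423/5.3636 = 0.0638, so P(S) = 0.0638/(1+0.0638) ≈ 0.06.

P(S) = 0.06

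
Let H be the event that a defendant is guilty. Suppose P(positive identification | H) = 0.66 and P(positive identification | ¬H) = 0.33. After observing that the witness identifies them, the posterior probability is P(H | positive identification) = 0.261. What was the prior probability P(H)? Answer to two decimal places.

P(H) = 0.15

Bayes' rule in odds form gives O(H|E) = O(H)·[P(E|H)/P(E|¬H)], hence O(H) = O(H|E)/LR.
Posterior odds = 0.261/(1−0.261) = 0.3532. LR = 0.66/0.33 = 2.0000.
Prior odds = 0.3532/2.0000 = 0.1766, so P(H) = 0.1766/(1+0.1766) ≈ 0.15.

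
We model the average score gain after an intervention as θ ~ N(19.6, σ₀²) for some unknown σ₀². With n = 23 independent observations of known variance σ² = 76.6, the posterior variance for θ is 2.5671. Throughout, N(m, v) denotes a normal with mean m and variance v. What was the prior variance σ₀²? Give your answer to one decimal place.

σ₀² = 11.2

Posterior precision equals prior precision plus data precision: 1/σ_n² = 1/σ₀² + n/σ².
So 1/σ₀² = 1/2.5671 − 23/76.6 = 0.389545 − 0.300261 = 0.089284.
Hence σ₀² = 1/0.089284 ≈ 11.2.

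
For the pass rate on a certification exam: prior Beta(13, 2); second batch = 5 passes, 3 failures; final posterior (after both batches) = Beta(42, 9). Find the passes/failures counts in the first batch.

24 passes and 4 failures

Sequential conjugate updates are equivalent to a single update on the pooled data, so total successes = posterior α − prior α and total failures = posterior β − prior β.
Total across both batches: 42−13=29 passes, 9−2=7 failures.
Subtract the second batch: 29−5=24 passes and 7−3=4 failures.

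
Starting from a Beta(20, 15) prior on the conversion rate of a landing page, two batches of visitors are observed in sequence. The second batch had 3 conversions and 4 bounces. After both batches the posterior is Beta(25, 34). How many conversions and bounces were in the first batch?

2 conversions and 15 bounces

Sequential conjugate updates are equivalent to a single update on the pooled data, so total successes = posterior α − prior α and total failures = posterior β − prior β.
Total across both batches: 25−20=5 conversions, 34−15=19 bounces.
Subtract the second batch: 5−3=2 conversions and 19−4=15 bounces.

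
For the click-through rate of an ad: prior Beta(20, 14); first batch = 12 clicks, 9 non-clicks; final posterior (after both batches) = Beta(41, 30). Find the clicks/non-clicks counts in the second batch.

9 clicks and 7 non-clicks

Because Beta–binomial updating is additive in the counts, the combined data contributed (α_post−α_prior, β_post−β_prior) successes and failures.
Total across both batches: 41−20=21 clicks, 30−14=16 non-clicks.
Subtract the first batch: 21−12=9 clicks and 16−9=7 non-clicks.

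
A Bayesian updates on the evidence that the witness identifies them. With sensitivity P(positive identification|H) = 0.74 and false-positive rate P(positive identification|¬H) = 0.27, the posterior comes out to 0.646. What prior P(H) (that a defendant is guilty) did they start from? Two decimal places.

P(H) = 0.40

In odds form, posterior odds = prior odds × likelihood ratio, so prior odds = posterior odds ÷ LR.
Posterior odds = 0.646/(1−0.646) = 1.8249. LR = 0.74/0.27 = 2.7407.
Prior odds = 1.8249/2.7407 = 0.6659, so P(H) = 0.6659/(1+0.6659) ≈ 0.40.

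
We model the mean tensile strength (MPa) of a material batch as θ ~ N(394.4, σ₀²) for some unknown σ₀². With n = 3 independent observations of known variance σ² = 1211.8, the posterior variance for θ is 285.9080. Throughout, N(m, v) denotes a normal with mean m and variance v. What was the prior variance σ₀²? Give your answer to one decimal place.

For the Normal–Normal model with known σ², precisions add: τ_n = τ₀ + n/σ².
So 1/σ₀² = 1/285.9080 − 3/1211.8 = 0.003498 − 0.002476 = 0.001022.
Hence σ₀² = 1/0.001022 ≈ 978.5.

σ₀² = 978.5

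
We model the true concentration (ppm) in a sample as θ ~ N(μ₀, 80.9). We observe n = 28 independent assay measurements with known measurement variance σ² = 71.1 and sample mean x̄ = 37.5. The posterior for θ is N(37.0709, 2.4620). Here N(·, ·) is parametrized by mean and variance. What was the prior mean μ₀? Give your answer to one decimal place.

With known observation variance, the Normal–Normal posterior has precision τ_n = τ₀ + n/σ² and mean μ_n = (τ₀μ₀ + (n/σ²)x̄)/τ_n.
Here τ₀ = 1/80.9 = 0.012361 and τ_data = 28/71.1 = 0.393812, so τ_n = 0.406173.
Rearranging for μ₀: μ₀ = (μ_n·τ_n − τ_data·x̄)/τ₀ = (37.0709·0.406173 − 0.393812·37.5) / 0.012361 = 0.289249/0.012361 ≈ 23.4.

μ₀ = 23.4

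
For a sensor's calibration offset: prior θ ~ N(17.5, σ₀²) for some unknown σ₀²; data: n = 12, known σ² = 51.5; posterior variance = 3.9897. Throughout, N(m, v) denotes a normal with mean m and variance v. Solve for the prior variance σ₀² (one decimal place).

For the Normal–Normal model with known σ², precisions add: τ_n = τ₀ + n/σ².
So 1/σ₀² = 1/3.9897 − 12/51.5 = 0.250645 − 0.233010 = 0.017635.
Hence σ₀² = 1/0.017635 ≈ 56.7.

σ₀² = 56.7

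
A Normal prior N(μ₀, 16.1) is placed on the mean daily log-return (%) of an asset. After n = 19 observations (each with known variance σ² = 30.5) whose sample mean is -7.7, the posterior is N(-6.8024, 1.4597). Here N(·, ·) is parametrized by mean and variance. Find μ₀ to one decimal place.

The posterior mean is a precision-weighted average: μ_n = (τ₀μ₀ + τ_data·x̄)/(τ₀+τ_data), with τ₀=1/σ₀² and τ_data=n/σ².
Here τ₀ = 1/16.1 = 0.062112 and τ_data = 19/30.5 = 0.622951, so τ_n = 0.685063.
Rearranging for μ₀: μ₀ = (μ_n·τ_n − τ_data·x̄)/τ₀ = (-6.8024·0.685063 − 0.622951·-7.7) / 0.062112 = 0.136650/0.062112 ≈ 2.2.

μ₀ = 2.2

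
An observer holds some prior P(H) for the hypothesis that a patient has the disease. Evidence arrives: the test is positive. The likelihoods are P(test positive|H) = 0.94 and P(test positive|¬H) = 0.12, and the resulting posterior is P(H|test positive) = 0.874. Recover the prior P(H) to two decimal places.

In odds form, posterior odds = prior odds × likelihood ratio, so prior odds = posterior odds ÷ LR.
Posterior odds = 0.874/(1−0.874) = 6.9365. LR = 0.94/0.12 = 7.8333.
Prior odds = 6.9365/7.8333 = 0.8855, so P(H) = 0.8855/(1+0.8855) ≈ 0.47.

P(H) = 0.47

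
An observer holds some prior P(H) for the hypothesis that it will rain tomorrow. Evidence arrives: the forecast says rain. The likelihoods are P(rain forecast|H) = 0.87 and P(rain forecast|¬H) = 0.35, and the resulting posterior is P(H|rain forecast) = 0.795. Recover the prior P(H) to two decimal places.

P(H) = 0.61

In odds form, posterior odds = prior odds × likelihood ratio, so prior odds = posterior odds ÷ LR.
Posterior odds = 0.795/(1−0.795) = 3.8780. LR = 0.87/0.35 = 2.4857.
Prior odds = 3.8780/2.4857 = 1.5601, so P(H) = 1.5601/(1+1.5601) ≈ 0.61.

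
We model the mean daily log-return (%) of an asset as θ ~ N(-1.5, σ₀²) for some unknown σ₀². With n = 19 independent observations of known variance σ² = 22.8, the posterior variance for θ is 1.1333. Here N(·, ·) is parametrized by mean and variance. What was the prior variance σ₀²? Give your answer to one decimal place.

σ₀² = 20.4

For the Normal–Normal model with known σ², precisions add: τ_n = τ₀ + n/σ².
So 1/σ₀² = 1/1.1333 − 19/22.8 = 0.882379 − 0.833333 = 0.049046.
Hence σ₀² = 1/0.049046 ≈ 20.4.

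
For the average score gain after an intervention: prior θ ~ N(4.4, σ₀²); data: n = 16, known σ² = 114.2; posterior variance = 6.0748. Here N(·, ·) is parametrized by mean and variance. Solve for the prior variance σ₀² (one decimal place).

Posterior precision equals prior precision plus data precision: 1/σ_n² = 1/σ₀² + n/σ².
So 1/σ₀² = 1/6.0748 − 16/114.2 = 0.164614 − 0.140105 = 0.024509.
Hence σ₀² = 1/0.024509 ≈ 40.8.

σ₀² = 40.8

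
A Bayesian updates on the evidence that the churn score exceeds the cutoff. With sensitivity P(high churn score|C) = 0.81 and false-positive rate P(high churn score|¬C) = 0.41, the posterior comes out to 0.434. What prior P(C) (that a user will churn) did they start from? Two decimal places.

P(C) = 0.28

Bayes' rule in odds form gives O(C|E) = O(C)·[P(E|C)/P(E|¬C)], hence O(C) = O(C|E)/LR.
Posterior odds = 0.434/(1−0.434) = 0.7668. LR = 0.81/0.41 = 1.9756.
Prior odds = 0.7668/1.9756 = 0.3881, so P(C) = 0.3881/(1+0.3881) ≈ 0.28.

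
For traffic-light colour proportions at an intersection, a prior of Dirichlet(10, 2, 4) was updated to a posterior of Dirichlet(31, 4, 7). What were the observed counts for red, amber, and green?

counts (21, 2, 3)

For a Dirichlet(α) prior with multinomial counts c, the posterior is Dirichlet(α + c) componentwise.
Counts are posterior − prior componentwise: 31−10=21, 4−2=2, 7−4=3.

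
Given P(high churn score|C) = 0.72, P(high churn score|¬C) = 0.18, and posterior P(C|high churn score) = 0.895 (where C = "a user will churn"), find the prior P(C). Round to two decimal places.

In odds form, posterior odds = prior odds × likelihood ratio, so prior odds = posterior odds ÷ LR.
Posterior odds = 0.895/(1−0.895) = 8.5238. LR = 0.72/0.18 = 4.0000.
Prior odds = 8.5238/4.0000 = 2.1309, so P(C) = 2.1309/(1+2.1309) ≈ 0.68.

P(C) = 0.68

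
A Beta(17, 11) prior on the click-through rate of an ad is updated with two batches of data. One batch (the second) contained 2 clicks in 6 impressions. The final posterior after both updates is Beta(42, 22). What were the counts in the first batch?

Sequential conjugate updates are equivalent to a single update on the pooled data, so total successes = posterior α − prior α and total failures = posterior β − prior β.
Total across both batches: 42−17=25 clicks, 22−11=11 non-clicks.
Subtract the second batch: 25−2=23 clicks and 11−4=7 non-clicks.

23 clicks and 7 non-clicks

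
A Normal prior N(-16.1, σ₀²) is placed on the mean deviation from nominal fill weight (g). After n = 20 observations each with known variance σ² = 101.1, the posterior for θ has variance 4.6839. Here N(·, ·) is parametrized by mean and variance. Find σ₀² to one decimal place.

σ₀² = 63.8

Posterior precision equals prior precision plus data precision: 1/σ_n² = 1/σ₀² + n/σ².
So 1/σ₀² = 1/4.6839 − 20/101.1 = 0.213497 − 0.197824 = 0.015673.
Hence σ₀² = 1/0.015673 ≈ 63.8.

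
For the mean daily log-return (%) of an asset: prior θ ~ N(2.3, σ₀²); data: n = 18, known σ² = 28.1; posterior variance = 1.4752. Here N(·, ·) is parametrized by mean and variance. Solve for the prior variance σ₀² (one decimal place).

σ₀² = 26.8

For the Normal–Normal model with known σ², precisions add: τ_n = τ₀ + n/σ².
So 1/σ₀² = 1/1.4752 − 18/28.1 = 0.677874 − 0.640569 = 0.037305.
Hence σ₀² = 1/0.037305 ≈ 26.8.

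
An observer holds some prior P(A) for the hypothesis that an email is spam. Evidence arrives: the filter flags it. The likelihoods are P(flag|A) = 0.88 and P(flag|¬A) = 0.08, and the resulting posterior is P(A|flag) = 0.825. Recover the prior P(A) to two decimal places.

In odds form, posterior odds = prior odds × likelihood ratio, so prior odds = posterior odds ÷ LR.
Posterior odds = 0.825/(1−0.825) = 4.7143. LR = 0.88/0.08 = 11.0000.
Prior odds = 4.7143/11.0000 = 0.4286, so P(A) = 0.4286/(1+0.4286) ≈ 0.30.

P(A) = 0.30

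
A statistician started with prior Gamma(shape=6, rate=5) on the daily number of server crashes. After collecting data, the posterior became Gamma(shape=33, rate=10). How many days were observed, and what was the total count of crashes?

Gamma–Poisson conjugacy: posterior shape = α + Σxᵢ, posterior rate = β + n.
Matching: Σxᵢ = 33 − 6 = 27 and n = 10 − 5 = 5.

n = 5 days with total 27 crashes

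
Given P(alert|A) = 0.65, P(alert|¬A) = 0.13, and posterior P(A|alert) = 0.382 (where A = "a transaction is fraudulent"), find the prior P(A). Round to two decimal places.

In odds form, posterior odds = prior odds × likelihood ratio, so prior odds = posterior odds ÷ LR.
Posterior odds = 0.382/(1−0.382) = 0.6181. LR = 0.65/0.13 = 5.0000.
Prior odds = 0.6181/5.0000 = 0.1236, so P(A) = 0.1236/(1+0.1236) ≈ 0.11.

P(A) = 0.11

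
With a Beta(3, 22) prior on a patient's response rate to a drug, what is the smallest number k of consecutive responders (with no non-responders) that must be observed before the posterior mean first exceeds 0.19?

k = 3

After k responders and 0 non-responders the posterior is Beta(3+k, 22), with mean (3+k)/(3+22+k).
Set (3+k)/(25+k) > 0.19 and solve: k > (0.19·25 − 3)/(1 − 0.19) = 2.160.
The smallest integer exceeding 2.160 is 3.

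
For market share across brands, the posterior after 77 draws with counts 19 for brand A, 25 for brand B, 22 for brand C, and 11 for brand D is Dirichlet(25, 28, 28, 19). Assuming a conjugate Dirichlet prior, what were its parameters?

For a Dirichlet(α) prior with multinomial counts c, the posterior is Dirichlet(α + c) componentwise.
Subtract each count from the matching posterior parameter: 25−19=6, 28−25=3, 28−22=6, 19−11=8.

Dirichlet(6, 3, 6, 8)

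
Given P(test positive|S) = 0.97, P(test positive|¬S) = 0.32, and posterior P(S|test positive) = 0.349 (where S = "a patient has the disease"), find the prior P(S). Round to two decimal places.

P(S) = 0.15

In odds form, posterior odds = prior odds × likelihood ratio, so prior odds = posterior odds ÷ LR.
Posterior odds = 0.349/(1−0.349) = 0.5361. LR = 0.97/0.32 = 3.0312.
Prior odds = 0.5361/3.0312 = 0.1769, so P(S) = 0.1769/(1+0.1769) ≈ 0.15.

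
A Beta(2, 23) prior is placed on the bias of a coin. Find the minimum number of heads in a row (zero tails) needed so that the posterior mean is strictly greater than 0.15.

k = 3

After k heads and 0 tails the posterior is Beta(2+k, 23), with mean (2+k)/(2+23+k).
Set (2+k)/(25+k) > 0.15 and solve: k > (0.15·25 − 2)/(1 − 0.15) = 2.059.
The smallest integer exceeding 2.059 is 3, and checking k=3: (5)/(28) = 0.1786 > 0.15.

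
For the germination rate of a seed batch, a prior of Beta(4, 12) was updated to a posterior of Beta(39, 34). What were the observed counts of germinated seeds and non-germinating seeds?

A Beta(α, β) prior with s successes and f failures in binomial data gives a Beta(α+s, β+f) posterior.
So s = 39 − 4 = 35 and f = 34 − 12 = 22.

35 germinated seeds and 22 non-germinating seeds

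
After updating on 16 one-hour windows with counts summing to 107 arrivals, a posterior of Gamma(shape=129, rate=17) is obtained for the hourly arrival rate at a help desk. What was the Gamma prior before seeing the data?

Gamma(shape=22, rate=1)

Gamma–Poisson conjugacy: posterior shape = α + Σxᵢ, posterior rate = β + n.
So α = 129 − 107 = 22 and β = 17 − 16 = 1.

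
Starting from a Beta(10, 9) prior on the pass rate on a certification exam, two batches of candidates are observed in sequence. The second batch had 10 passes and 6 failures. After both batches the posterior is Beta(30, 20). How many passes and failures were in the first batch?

Because Beta–binomial updating is additive in the counts, the combined data contributed (α_post−α_prior, β_post−β_prior) successes and failures.
Total across both batches: 30−10=20 passes, 20−9=11 failures.
Subtract the second batch: 20−10=10 passes and 11−6=5 failures.

10 passes and 5 failures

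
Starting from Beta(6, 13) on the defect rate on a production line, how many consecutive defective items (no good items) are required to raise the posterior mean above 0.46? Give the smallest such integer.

k = 6

After k defective items and 0 good items the posterior is Beta(6+k, 13), with mean (6+k)/(6+13+k).
Set (6+k)/(19+k) > 0.46 and solve: k > (0.46·19 − 6)/(1 − 0.46) = 5.074.
The smallest integer exceeding 5.074 is 6, and checking k=6: (12)/(25) = 0.4800 > 0.46.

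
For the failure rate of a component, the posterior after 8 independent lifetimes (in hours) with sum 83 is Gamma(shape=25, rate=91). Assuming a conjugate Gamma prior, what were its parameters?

For an exponential likelihood with a Gamma(α, β) prior on the rate, n observations with total T give posterior Gamma(α+n, β+T).
So α = 25 − 8 = 17 and β = 91 − 83 = 8.

Gamma(shape=17, rate=8)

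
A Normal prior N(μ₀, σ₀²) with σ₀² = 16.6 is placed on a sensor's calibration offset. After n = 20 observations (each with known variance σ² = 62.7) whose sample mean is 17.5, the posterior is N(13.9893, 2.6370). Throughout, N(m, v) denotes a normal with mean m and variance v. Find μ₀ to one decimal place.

μ₀ = -4.6

With known observation variance, the Normal–Normal posterior has precision τ_n = τ₀ + n/σ² and mean μ_n = (τ₀μ₀ + (n/σ²)x̄)/τ_n.
Here τ₀ = 1/16.6 = 0.060241 and τ_data = 20/62.7 = 0.318979, so τ_n = 0.379220.
Rearranging for μ₀: μ₀ = (μ_n·τ_n − τ_data·x̄)/τ₀ = (13.9893·0.379220 − 0.318979·17.5) / 0.060241 = -0.277110/0.060241 ≈ -4.6.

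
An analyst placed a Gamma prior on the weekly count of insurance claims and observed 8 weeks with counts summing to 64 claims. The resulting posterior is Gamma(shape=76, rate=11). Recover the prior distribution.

A Gamma(α, β) prior (rate parametrization) on a Poisson rate with n observations summing to S gives posterior Gamma(α+S, β+n).
So α = 76 − 64 = 12 and β = 11 − 8 = 3.

Gamma(shape=12, rate=3)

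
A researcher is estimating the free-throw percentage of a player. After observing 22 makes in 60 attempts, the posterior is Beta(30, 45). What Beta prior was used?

Beta is conjugate to the binomial likelihood: posterior = Beta(α+s, β+f).
So α = 30 − 22 = 8 and β = 45 − 38 = 7.

Beta(8, 7)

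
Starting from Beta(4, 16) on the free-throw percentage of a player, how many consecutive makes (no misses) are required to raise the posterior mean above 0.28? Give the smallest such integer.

k = 3

After k makes and 0 misses the posterior is Beta(4+k, 16), with mean (4+k)/(4+16+k).
Set (4+k)/(20+k) > 0.28 and solve: k > (0.28·20 − 4)/(1 − 0.28) = 2.222.
The smallest integer exceeding 2.222 is 3, and checking k=3: (7)/(23) = 0.3043 > 0.28.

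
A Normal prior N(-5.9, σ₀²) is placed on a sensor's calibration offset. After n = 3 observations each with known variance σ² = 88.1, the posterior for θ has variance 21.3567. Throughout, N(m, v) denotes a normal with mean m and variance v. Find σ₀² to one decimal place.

σ₀² = 78.3

Posterior precision equals prior precision plus data precision: 1/σ_n² = 1/σ₀² + n/σ².
So 1/σ₀² = 1/21.3567 − 3/88.1 = 0.046824 − 0.034052 = 0.012772.
Hence σ₀² = 1/0.012772 ≈ 78.3.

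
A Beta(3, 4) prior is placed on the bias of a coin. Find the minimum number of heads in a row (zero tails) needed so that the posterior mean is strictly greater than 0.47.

After k heads and 0 tails the posterior is Beta(3+k, 4), with mean (3+k)/(3+4+k).
Set (3+k)/(7+k) > 0.47 and solve: k > (0.47·7 − 3)/(1 − 0.47) = 0.547.
The smallest integer exceeding 0.547 is 1, and checking k=1: (4)/(8) = 0.5000 > 0.47.

k = 1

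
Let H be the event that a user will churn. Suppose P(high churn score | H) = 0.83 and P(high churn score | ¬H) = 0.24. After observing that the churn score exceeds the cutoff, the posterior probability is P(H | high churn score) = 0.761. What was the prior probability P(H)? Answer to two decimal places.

P(H) = 0.48

In odds form, posterior odds = prior odds × likelihood ratio, so prior odds = posterior odds ÷ LR.
Posterior odds = 0.761/(1−0.761) = 3.1841. LR = 0.83/0.24 = 3.4583.
Prior odds = 3.1841/3.4583 = 0.9207, so P(H) = 0.9207/(1+0.9207) ≈ 0.48.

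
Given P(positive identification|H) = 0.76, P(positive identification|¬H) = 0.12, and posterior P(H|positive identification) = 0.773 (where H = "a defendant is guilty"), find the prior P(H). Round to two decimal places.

In odds form, posterior odds = prior odds × likelihood ratio, so prior odds = posterior odds ÷ LR.
Posterior odds = 0.773/(1−0.773) = 3.4053. LR = 0.76/0.12 = 6.3333.
Prior odds = 3.4053/6.3333 = 0.5377, so P(H) = 0.5377/(1+0.5377) ≈ 0.35.

P(H) = 0.35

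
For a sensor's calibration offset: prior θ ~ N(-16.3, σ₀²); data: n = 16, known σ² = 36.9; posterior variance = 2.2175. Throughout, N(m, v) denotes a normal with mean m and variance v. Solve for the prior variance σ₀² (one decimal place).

σ₀² = 57.6

Posterior precision equals prior precision plus data precision: 1/σ_n² = 1/σ₀² + n/σ².
So 1/σ₀² = 1/2.2175 − 16/36.9 = 0.450958 − 0.433604 = 0.017354.
Hence σ₀² = 1/0.017354 ≈ 57.6.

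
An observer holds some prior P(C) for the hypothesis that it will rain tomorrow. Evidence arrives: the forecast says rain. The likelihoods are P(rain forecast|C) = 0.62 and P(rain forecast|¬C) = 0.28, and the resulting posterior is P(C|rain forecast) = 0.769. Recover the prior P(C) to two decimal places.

P(C) = 0.60

In odds form, posterior odds = prior odds × likelihood ratio, so prior odds = posterior odds ÷ LR.
Posterior odds = 0.769/(1−0.769) = 3.3290. LR = 0.62/0.28 = 2.2143.
Prior odds = 3.3290/2.2143 = 1.5034, so P(C) = 1.5034/(1+1.5034) ≈ 0.60.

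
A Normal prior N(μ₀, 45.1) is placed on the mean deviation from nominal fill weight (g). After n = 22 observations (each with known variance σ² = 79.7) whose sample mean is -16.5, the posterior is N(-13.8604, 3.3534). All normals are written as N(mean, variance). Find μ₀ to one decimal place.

With known observation variance, the Normal–Normal posterior has precision τ_n = τ₀ + n/σ² and mean μ_n = (τ₀μ₀ + (n/σ²)x̄)/τ_n.
Here τ₀ = 1/45.1 = 0.022173 and τ_data = 22/79.7 = 0.276035, so τ_n = 0.298208.
Rearranging for μ₀: μ₀ = (μ_n·τ_n − τ_data·x̄)/τ₀ = (-13.8604·0.298208 − 0.276035·-16.5) / 0.022173 = 0.421295/0.022173 ≈ 19.0.

μ₀ = 19.0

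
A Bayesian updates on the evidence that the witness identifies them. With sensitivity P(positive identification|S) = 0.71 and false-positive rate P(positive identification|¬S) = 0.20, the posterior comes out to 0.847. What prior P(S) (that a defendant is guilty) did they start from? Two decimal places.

Bayes' rule in odds form gives O(S|E) = O(S)·[P(E|S)/P(E|¬S)], hence O(S) = O(S|E)/LR.
Posterior odds = 0.847/(1−0.847) = 5.5359. LR = 0.71/0.20 = 3.5500.
Prior odds = 5.5359/3.5500 = 1.5594, so P(S) = 1.5594/(1+1.5594) ≈ 0.61.

P(S) = 0.61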